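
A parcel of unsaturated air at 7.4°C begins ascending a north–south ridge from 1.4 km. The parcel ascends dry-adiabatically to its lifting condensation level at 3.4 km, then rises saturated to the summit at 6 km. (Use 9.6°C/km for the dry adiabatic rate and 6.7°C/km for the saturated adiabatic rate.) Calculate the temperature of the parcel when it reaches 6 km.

1400–3400 m, dry: Δz = 2 km ⇒ ΔT = -19.2°C; T = -11.8°C
3400–6000 m, saturated: Δz = 2.6 km ⇒ ΔT = -17.42°C; T = -29.22°C

-29.22°C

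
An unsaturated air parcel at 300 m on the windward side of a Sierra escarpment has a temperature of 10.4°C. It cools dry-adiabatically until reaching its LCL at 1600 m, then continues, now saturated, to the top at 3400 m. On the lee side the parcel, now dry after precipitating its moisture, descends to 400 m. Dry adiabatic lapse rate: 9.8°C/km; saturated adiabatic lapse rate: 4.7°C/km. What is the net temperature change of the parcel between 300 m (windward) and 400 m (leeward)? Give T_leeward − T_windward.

Dry to 1600 m: -9.8 × 1.3 km = -12.74°C, so T = -2.34°C.
Saturated to 3400 m: -4.7 × 1.8 km = -8.46°C, so T = -10.8°C.
Dry descent to 400 m: +9.8 × 3 km = +29.4°C, so T = 18.6°C.
Net change vs windward start: 18.6 − 10.4 = +8.2°C

+8.2°C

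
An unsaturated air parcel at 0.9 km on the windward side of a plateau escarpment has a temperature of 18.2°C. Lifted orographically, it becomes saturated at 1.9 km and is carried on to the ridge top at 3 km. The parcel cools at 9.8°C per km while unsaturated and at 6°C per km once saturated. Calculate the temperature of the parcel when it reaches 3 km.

Dry to 1900 m: -9.8 × 1 km = -9.8°C, so T = 8.4°C.
Saturated to 3000 m: -6 × 1.1 km = -6.6°C, so T = 1.8°C.

1.8°C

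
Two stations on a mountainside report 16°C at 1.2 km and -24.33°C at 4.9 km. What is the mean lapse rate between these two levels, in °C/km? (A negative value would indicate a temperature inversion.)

Γ = −ΔT/Δz = (16 − (-24.33)) / (4900 − 1200) m
  = 40.33°C / 3.7 km = 10.9°C/km

10.9°C/km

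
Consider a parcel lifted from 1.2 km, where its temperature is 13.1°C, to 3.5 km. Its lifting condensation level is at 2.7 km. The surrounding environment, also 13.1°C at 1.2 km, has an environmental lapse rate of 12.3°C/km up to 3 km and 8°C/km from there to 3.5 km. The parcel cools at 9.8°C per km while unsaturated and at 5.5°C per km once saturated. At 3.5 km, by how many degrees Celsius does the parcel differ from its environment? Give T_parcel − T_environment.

+7.04°C (parcel warmer than environment)

Parcel:
  1200–2700 m, dry: Δz = 1.5 km ⇒ ΔT = -14.7°C; T = -1.6°C
  2700–3500 m, saturated: Δz = 0.8 km ⇒ ΔT = -4.4°C; T = -6°C
Environment:
  1200–3000 m, environment, lower layer: Δz = 1.8 km ⇒ ΔT = -22.14°C; T = -9.04°C
  3000–3500 m, environment, upper layer: Δz = 0.5 km ⇒ ΔT = -4°C; T = -13.04°C
T_parcel − T_env = -6 − (-13.04) = +7.04°C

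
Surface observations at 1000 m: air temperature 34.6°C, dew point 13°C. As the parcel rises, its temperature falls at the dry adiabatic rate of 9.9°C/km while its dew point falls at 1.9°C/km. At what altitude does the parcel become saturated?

T and T_d converge at 9.9 − 1.9 = 8°C per km
Height above start = (34.6 − 13) / 8 = 2.7 km
LCL altitude = 1000 m + 2700 m = 3700 m

3700 m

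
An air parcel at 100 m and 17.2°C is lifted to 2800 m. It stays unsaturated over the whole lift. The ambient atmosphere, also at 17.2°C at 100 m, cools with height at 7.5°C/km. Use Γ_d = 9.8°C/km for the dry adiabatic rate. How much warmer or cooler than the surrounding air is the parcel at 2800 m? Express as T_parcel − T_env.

Parcel:
  From 100 m to 2800 m (dry): cools by 9.8 × 2.7 = 26.46°C, giving -9.26°C.
Environment:
  From 100 m to 2800 m (environment): cools by 7.5 × 2.7 = 20.25°C, giving -3.05°C.
T_parcel − T_env = -9.26 − (-3.05) = -6.21°C

-6.21°C (parcel cooler than environment)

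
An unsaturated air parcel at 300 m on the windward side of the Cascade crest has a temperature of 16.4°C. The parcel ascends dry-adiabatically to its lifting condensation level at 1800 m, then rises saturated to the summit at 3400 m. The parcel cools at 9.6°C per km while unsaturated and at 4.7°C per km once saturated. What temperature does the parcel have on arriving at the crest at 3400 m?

300–1800 m, dry: Δz = 1.5 km ⇒ ΔT = -14.4°C; T = 2°C
1800–3400 m, saturated: Δz = 1.6 km ⇒ ΔT = -7.52°C; T = -5.52°C

-5.52°C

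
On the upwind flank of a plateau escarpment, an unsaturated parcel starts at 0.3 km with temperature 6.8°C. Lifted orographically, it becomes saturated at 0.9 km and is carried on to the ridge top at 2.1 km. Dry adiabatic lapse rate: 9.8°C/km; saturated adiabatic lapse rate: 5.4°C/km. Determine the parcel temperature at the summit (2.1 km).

-5.56°C

300 → 900 m (dry, 9.8°C/km): ΔT = -9.8 × 0.6 = -5.88°C → T = 0.92°C
900 → 2100 m (saturated, 5.4°C/km): ΔT = -5.4 × 1.2 = -6.48°C → T = -5.56°C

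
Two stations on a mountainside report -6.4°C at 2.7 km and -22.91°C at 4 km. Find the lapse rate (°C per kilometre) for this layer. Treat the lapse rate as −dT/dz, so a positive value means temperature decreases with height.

12.7°C/km

Γ = −ΔT/Δz = (-6.4 − (-22.91)) / (4000 − 2700) m
  = 16.51°C / 1.3 km = 12.7°C/km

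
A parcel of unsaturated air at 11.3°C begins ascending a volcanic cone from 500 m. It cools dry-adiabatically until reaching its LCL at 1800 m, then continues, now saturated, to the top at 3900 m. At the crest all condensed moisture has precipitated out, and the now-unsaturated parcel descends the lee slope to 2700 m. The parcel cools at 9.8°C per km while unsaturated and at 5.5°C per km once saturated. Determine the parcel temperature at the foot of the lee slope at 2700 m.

-1.23°C

500–1800 m, dry: Δz = 1.3 km ⇒ ΔT = -12.74°C; T = -1.44°C
1800–3900 m, saturated: Δz = 2.1 km ⇒ ΔT = -11.55°C; T = -12.99°C
3900–2700 m, dry descent: Δz = 1.2 km ⇒ ΔT = +11.76°C; T = -1.23°C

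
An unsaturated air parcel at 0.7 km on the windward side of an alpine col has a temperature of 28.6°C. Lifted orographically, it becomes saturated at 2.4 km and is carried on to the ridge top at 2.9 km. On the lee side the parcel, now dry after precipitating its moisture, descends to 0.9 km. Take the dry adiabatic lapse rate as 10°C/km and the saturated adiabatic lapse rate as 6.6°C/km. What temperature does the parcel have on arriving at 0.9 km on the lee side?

28.3°C

From 700 m to 2400 m (dry): cools by 10 × 1.7 = 17°C, giving 11.6°C.
From 2400 m to 2900 m (saturated): cools by 6.6 × 0.5 = 3.3°C, giving 8.3°C.
From 2900 m to 900 m (dry descent): warms by 10 × 2 = 20°C, giving 28.3°C.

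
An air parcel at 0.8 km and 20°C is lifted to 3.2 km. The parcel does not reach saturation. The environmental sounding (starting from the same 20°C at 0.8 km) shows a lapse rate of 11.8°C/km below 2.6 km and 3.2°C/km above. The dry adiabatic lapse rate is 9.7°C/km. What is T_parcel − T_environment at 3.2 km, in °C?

-0.12°C (parcel cooler than environment)

Parcel:
  800–3200 m, dry: Δz = 2.4 km ⇒ ΔT = -23.28°C; T = -3.28°C
Environment:
  800–2600 m, environment, lower layer: Δz = 1.8 km ⇒ ΔT = -21.24°C; T = -1.24°C
  2600–3200 m, environment, upper layer: Δz = 0.6 km ⇒ ΔT = -1.92°C; T = -3.16°C
T_parcel − T_env = -3.28 − (-3.16) = -0.12°C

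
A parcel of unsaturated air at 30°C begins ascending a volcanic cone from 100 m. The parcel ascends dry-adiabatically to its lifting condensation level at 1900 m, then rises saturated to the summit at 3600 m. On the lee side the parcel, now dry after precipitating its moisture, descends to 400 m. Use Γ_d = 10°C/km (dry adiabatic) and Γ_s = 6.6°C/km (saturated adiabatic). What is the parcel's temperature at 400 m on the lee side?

32.78°C

100–1900 m, dry: Δz = 1.8 km ⇒ ΔT = -18°C; T = 12°C
1900–3600 m, saturated: Δz = 1.7 km ⇒ ΔT = -11.22°C; T = 0.78°C
3600–400 m, dry descent: Δz = 3.2 km ⇒ ΔT = +32°C; T = 32.78°C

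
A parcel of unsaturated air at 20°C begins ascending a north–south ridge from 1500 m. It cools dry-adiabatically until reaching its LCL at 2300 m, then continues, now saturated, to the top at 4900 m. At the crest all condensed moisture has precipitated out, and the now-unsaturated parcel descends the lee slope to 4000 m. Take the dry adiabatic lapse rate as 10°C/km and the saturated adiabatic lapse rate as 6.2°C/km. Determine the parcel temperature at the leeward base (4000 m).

4.88°C

From 1500 m to 2300 m (dry): cools by 10 × 0.8 = 8°C, giving 12°C.
From 2300 m to 4900 m (saturated): cools by 6.2 × 2.6 = 16.12°C, giving -4.12°C.
From 4900 m to 4000 m (dry descent): warms by 10 × 0.9 = 9°C, giving 4.88°C.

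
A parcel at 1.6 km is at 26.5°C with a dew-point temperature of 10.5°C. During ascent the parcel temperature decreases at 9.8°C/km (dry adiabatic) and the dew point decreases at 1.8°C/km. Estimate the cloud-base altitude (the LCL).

3.6 km

T and T_d converge at 9.8 − 1.8 = 8°C per km
Height above start = (26.5 − 10.5) / 8 = 2 km
LCL altitude = 1600 m + 2000 m = 3600 m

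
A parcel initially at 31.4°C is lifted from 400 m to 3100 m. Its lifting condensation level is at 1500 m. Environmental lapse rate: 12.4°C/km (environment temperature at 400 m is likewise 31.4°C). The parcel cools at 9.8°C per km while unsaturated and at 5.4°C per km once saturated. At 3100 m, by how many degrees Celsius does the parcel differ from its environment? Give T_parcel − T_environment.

Parcel:
  Dry to 1500 m: -9.8 × 1.1 km = -10.78°C, so T = 20.62°C.
  Saturated to 3100 m: -5.4 × 1.6 km = -8.64°C, so T = 11.98°C.
Environment:
  Environment to 3100 m: -12.4 × 2.7 km = -33.48°C, so T = -2.08°C.
T_parcel − T_env = 11.98 − (-2.08) = +14.06°C

+14.06°C (parcel warmer than environment)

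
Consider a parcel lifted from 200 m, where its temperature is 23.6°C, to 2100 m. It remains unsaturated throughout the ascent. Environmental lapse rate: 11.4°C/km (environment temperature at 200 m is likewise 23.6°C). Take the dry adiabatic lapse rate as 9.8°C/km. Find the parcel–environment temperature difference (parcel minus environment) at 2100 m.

+3.04°C (parcel warmer than environment)

Parcel:
  Dry to 2100 m: -9.8 × 1.9 km = -18.62°C, so T = 4.98°C.
Environment:
  Environment to 2100 m: -11.4 × 1.9 km = -21.66°C, so T = 1.94°C.
T_parcel − T_env = 4.98 − 1.94 = +3.04°C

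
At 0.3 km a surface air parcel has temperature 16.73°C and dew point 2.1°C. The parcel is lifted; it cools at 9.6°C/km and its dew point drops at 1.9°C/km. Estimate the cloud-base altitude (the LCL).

T and T_d converge at 9.6 − 1.9 = 7.7°C per km
Height above start = (16.73 − 2.1) / 7.7 = 1.9 km
LCL altitude = 300 m + 1900 m = 2200 m

2.2 km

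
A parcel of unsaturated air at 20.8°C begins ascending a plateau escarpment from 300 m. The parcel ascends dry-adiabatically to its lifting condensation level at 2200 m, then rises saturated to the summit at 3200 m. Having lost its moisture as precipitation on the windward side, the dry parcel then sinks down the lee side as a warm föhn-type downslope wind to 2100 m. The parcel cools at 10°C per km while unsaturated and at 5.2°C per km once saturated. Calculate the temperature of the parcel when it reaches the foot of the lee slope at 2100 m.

300–2200 m, dry: Δz = 1.9 km ⇒ ΔT = -19°C; T = 1.8°C
2200–3200 m, saturated: Δz = 1 km ⇒ ΔT = -5.2°C; T = -3.4°C
3200–2100 m, dry descent: Δz = 1.1 km ⇒ ΔT = +11°C; T = 7.6°C

7.6°C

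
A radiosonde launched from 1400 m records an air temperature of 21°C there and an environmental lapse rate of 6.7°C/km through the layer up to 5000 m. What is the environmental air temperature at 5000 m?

-3.12°C

From 1400 m to 5000 m (environmental): cools by 6.7 × 3.6 = 24.12°C, giving -3.12°C.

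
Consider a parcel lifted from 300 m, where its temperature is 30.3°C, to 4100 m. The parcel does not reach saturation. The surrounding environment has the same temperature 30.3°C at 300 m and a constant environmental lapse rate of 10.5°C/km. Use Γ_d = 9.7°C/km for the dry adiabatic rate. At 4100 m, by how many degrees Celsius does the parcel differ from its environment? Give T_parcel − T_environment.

+3.04°C (parcel warmer than environment)

Parcel:
  300–4100 m, dry: Δz = 3.8 km ⇒ ΔT = -36.86°C; T = -6.56°C
Environment:
  300–4100 m, environment: Δz = 3.8 km ⇒ ΔT = -39.9°C; T = -9.6°C
T_parcel − T_env = -6.56 − (-9.6) = +3.04°C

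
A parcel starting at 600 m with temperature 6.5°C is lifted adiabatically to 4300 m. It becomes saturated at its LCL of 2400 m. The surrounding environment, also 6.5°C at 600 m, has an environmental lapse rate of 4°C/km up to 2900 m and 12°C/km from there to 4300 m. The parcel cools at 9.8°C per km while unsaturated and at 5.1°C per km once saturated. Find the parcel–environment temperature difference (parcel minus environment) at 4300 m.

Parcel:
  Dry to 2400 m: -9.8 × 1.8 km = -17.64°C, so T = -11.14°C.
  Saturated to 4300 m: -5.1 × 1.9 km = -9.69°C, so T = -20.83°C.
Environment:
  Environment, lower layer to 2900 m: -4 × 2.3 km = -9.2°C, so T = -2.7°C.
  Environment, upper layer to 4300 m: -12 × 1.4 km = -16.8°C, so T = -19.5°C.
T_parcel − T_env = -20.83 − (-19.5) = -1.33°C

-1.33°C (parcel cooler than environment)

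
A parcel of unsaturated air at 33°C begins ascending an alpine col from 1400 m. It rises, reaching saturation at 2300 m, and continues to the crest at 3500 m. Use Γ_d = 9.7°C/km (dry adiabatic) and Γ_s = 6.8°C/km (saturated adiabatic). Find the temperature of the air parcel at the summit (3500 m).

Dry to 2300 m: -9.7 × 0.9 km = -8.73°C, so T = 24.27°C.
Saturated to 3500 m: -6.8 × 1.2 km = -8.16°C, so T = 16.11°C.

16.11°C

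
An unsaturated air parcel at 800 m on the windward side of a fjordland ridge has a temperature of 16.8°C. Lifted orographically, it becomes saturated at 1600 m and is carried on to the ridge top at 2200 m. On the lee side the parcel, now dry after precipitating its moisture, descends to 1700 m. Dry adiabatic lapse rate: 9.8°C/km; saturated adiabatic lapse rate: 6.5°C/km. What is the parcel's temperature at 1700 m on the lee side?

800 → 1600 m (dry, 9.8°C/km): ΔT = -9.8 × 0.8 = -7.84°C → T = 8.96°C
1600 → 2200 m (saturated, 6.5°C/km): ΔT = -6.5 × 0.6 = -3.9°C → T = 5.06°C
2200 → 1700 m (dry descent, 9.8°C/km): ΔT = +9.8 × 0.5 = +4.9°C → T = 9.96°C

9.96°C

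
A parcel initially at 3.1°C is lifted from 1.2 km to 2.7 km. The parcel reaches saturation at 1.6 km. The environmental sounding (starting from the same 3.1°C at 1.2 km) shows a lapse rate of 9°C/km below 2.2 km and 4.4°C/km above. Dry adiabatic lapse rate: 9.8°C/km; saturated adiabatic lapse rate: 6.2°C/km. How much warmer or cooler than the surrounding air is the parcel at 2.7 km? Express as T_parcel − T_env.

+0.46°C (parcel warmer than environment)

Parcel:
  Dry to 1600 m: -9.8 × 0.4 km = -3.92°C, so T = -0.82°C.
  Saturated to 2700 m: -6.2 × 1.1 km = -6.82°C, so T = -7.64°C.
Environment:
  Environment, lower layer to 2200 m: -9 × 1 km = -9°C, so T = -5.9°C.
  Environment, upper layer to 2700 m: -4.4 × 0.5 km = -2.2°C, so T = -8.1°C.
T_parcel − T_env = -7.64 − (-8.1) = +0.46°C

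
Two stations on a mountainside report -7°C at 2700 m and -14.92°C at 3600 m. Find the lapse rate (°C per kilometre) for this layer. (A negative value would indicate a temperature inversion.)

8.8°C/km

Γ = −ΔT/Δz = (-7 − (-14.92)) / (3600 − 2700) m
  = 7.92°C / 0.9 km = 8.8°C/km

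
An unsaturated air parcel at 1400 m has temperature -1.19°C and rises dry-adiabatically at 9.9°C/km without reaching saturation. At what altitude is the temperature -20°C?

Height above start = (-1.19 − (-20)) / 9.9 = 1.9 km
Altitude = 1400 m + 1900 m = 3300 m

3300 m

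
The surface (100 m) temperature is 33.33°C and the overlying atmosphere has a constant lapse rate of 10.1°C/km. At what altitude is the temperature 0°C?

Height above start = (33.33 − 0) / 10.1 = 3.3 km
Altitude = 100 m + 3300 m = 3400 m

3400 m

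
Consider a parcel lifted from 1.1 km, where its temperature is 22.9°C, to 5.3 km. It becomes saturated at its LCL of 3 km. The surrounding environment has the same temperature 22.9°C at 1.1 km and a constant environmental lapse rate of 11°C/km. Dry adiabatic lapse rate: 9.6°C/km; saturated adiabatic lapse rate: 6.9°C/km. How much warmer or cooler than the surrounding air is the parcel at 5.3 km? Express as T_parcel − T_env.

Parcel:
  From 1100 m to 3000 m (dry): cools by 9.6 × 1.9 = 18.24°C, giving 4.66°C.
  From 3000 m to 5300 m (saturated): cools by 6.9 × 2.3 = 15.87°C, giving -11.21°C.
Environment:
  From 1100 m to 5300 m (environment): cools by 11 × 4.2 = 46.2°C, giving -23.3°C.
T_parcel − T_env = -11.21 − (-23.3) = +12.09°C

+12.09°C (parcel warmer than environment)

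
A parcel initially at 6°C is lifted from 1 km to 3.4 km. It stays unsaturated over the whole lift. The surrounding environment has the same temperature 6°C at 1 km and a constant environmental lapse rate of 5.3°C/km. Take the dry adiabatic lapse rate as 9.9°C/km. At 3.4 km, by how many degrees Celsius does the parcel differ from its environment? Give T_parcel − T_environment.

-11.04°C (parcel cooler than environment)

Parcel:
  From 1000 m to 3400 m (dry): cools by 9.9 × 2.4 = 23.76°C, giving -17.76°C.
Environment:
  From 1000 m to 3400 m (environment): cools by 5.3 × 2.4 = 12.72°C, giving -6.72°C.
T_parcel − T_env = -17.76 − (-6.72) = -11.04°C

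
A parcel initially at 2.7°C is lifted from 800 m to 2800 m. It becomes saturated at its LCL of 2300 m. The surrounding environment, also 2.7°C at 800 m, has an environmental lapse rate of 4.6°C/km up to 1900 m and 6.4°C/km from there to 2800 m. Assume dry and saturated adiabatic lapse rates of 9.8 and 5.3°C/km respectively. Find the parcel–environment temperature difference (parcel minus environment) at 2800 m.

-6.53°C (parcel cooler than environment)

Parcel:
  800–2300 m, dry: Δz = 1.5 km ⇒ ΔT = -14.7°C; T = -12°C
  2300–2800 m, saturated: Δz = 0.5 km ⇒ ΔT = -2.65°C; T = -14.65°C
Environment:
  800–1900 m, environment, lower layer: Δz = 1.1 km ⇒ ΔT = -5.06°C; T = -2.36°C
  1900–2800 m, environment, upper layer: Δz = 0.9 km ⇒ ΔT = -5.76°C; T = -8.12°C
T_parcel − T_env = -14.65 − (-8.12) = -6.53°C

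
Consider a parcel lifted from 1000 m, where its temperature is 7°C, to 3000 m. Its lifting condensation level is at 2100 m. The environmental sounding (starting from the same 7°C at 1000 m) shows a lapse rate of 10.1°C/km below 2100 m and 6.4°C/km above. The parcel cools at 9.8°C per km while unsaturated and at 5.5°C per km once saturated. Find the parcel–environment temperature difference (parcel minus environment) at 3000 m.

+1.14°C (parcel warmer than environment)

Parcel:
  1000 → 2100 m (dry, 9.8°C/km): ΔT = -9.8 × 1.1 = -10.78°C → T = -3.78°C
  2100 → 3000 m (saturated, 5.5°C/km): ΔT = -5.5 × 0.9 = -4.95°C → T = -8.73°C
Environment:
  1000 → 2100 m (environment, lower layer, 10.1°C/km): ΔT = -10.1 × 1.1 = -11.11°C → T = -4.11°C
  2100 → 3000 m (environment, upper layer, 6.4°C/km): ΔT = -6.4 × 0.9 = -5.76°C → T = -9.87°C
T_parcel − T_env = -8.73 − (-9.87) = +1.14°C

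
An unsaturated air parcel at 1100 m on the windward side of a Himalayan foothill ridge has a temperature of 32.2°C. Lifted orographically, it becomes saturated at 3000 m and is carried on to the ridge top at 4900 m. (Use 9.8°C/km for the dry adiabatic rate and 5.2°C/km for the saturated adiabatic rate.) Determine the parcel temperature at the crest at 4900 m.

3.7°C

1100 → 3000 m (dry, 9.8°C/km): ΔT = -9.8 × 1.9 = -18.62°C → T = 13.58°C
3000 → 4900 m (saturated, 5.2°C/km): ΔT = -5.2 × 1.9 = -9.88°C → T = 3.7°C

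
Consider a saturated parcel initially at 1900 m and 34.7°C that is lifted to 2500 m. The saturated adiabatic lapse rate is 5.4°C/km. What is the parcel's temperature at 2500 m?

From 1900 m to 2500 m (saturated adiabatic): cools by 5.4 × 0.6 = 3.24°C, giving 31.46°C.

31.46°C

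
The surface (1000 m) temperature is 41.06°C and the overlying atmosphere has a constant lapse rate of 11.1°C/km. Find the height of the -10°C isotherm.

Height above start = (41.06 − (-10)) / 11.1 = 4.6 km
Altitude = 1000 m + 4600 m = 5600 m

5600 m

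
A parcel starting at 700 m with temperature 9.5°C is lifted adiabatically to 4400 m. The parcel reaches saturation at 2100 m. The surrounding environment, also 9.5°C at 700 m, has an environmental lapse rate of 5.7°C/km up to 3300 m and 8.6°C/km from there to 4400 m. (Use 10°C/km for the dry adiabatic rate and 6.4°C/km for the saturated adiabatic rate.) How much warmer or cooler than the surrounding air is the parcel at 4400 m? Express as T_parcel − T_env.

Parcel:
  Dry to 2100 m: -10 × 1.4 km = -14°C, so T = -4.5°C.
  Saturated to 4400 m: -6.4 × 2.3 km = -14.72°C, so T = -19.22°C.
Environment:
  Environment, lower layer to 3300 m: -5.7 × 2.6 km = -14.82°C, so T = -5.32°C.
  Environment, upper layer to 4400 m: -8.6 × 1.1 km = -9.46°C, so T = -14.78°C.
T_parcel − T_env = -19.22 − (-14.78) = -4.44°C

-4.44°C (parcel cooler than environment)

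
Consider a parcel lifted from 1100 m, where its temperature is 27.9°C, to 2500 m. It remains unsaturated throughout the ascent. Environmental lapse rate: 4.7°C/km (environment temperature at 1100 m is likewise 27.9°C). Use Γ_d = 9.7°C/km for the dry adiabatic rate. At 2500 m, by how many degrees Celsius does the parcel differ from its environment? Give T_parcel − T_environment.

-7°C (parcel cooler than environment)

Parcel:
  1100 → 2500 m (dry, 9.7°C/km): ΔT = -9.7 × 1.4 = -13.58°C → T = 14.32°C
Environment:
  1100 → 2500 m (environment, 4.7°C/km): ΔT = -4.7 × 1.4 = -6.58°C → T = 21.32°C
T_parcel − T_env = 14.32 − 21.32 = -7°C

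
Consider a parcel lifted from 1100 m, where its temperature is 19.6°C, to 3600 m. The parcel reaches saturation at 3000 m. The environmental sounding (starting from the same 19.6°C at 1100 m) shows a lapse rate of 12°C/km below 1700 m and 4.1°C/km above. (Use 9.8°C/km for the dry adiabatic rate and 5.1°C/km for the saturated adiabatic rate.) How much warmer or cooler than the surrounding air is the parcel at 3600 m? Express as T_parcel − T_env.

Parcel:
  From 1100 m to 3000 m (dry): cools by 9.8 × 1.9 = 18.62°C, giving 0.98°C.
  From 3000 m to 3600 m (saturated): cools by 5.1 × 0.6 = 3.06°C, giving -2.08°C.
Environment:
  From 1100 m to 1700 m (environment, lower layer): cools by 12 × 0.6 = 7.2°C, giving 12.4°C.
  From 1700 m to 3600 m (environment, upper layer): cools by 4.1 × 1.9 = 7.79°C, giving 4.61°C.
T_parcel − T_env = -2.08 − 4.61 = -6.69°C

-6.69°C (parcel cooler than environment)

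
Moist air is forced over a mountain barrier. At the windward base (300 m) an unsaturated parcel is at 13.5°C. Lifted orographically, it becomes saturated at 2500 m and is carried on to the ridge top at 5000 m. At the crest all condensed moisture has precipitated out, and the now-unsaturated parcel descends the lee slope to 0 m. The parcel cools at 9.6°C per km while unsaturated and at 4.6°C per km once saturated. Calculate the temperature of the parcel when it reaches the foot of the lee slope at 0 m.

28.88°C

From 300 m to 2500 m (dry): cools by 9.6 × 2.2 = 21.12°C, giving -7.62°C.
From 2500 m to 5000 m (saturated): cools by 4.6 × 2.5 = 11.5°C, giving -19.12°C.
From 5000 m to 0 m (dry descent): warms by 9.6 × 5 = 48°C, giving 28.88°C.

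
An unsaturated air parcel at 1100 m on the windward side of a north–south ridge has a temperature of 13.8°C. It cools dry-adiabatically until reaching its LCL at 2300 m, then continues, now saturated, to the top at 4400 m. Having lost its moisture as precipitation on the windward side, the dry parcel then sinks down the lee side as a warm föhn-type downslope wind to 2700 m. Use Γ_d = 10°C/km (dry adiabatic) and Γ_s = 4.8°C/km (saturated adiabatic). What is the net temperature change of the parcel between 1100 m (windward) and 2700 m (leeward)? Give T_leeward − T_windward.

1100 → 2300 m (dry, 10°C/km): ΔT = -10 × 1.2 = -12°C → T = 1.8°C
2300 → 4400 m (saturated, 4.8°C/km): ΔT = -4.8 × 2.1 = -10.08°C → T = -8.28°C
4400 → 2700 m (dry descent, 10°C/km): ΔT = +10 × 1.7 = +17°C → T = 8.72°C
Net change vs windward start: 8.72 − 13.8 = -5.08°C

-5.08°C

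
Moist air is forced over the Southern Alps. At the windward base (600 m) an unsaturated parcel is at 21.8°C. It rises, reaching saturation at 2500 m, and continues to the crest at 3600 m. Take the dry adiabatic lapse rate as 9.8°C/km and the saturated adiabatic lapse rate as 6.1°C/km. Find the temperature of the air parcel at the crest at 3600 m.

-3.53°C

600 → 2500 m (dry, 9.8°C/km): ΔT = -9.8 × 1.9 = -18.62°C → T = 3.18°C
2500 → 3600 m (saturated, 6.1°C/km): ΔT = -6.1 × 1.1 = -6.71°C → T = -3.53°C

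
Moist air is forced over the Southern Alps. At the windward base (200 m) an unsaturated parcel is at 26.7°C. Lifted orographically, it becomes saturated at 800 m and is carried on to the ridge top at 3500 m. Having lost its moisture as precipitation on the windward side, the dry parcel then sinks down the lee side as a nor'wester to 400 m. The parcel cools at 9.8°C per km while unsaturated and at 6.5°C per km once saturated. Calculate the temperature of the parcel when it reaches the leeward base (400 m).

Dry to 800 m: -9.8 × 0.6 km = -5.88°C, so T = 20.82°C.
Saturated to 3500 m: -6.5 × 2.7 km = -17.55°C, so T = 3.27°C.
Dry descent to 400 m: +9.8 × 3.1 km = +30.38°C, so T = 33.65°C.

33.65°C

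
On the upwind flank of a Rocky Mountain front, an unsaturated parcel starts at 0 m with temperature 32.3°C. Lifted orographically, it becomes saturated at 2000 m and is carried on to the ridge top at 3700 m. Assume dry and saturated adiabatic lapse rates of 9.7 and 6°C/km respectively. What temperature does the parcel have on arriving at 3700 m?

2.7°C

0 → 2000 m (dry, 9.7°C/km): ΔT = -9.7 × 2 = -19.4°C → T = 12.9°C
2000 → 3700 m (saturated, 6°C/km): ΔT = -6 × 1.7 = -10.2°C → T = 2.7°C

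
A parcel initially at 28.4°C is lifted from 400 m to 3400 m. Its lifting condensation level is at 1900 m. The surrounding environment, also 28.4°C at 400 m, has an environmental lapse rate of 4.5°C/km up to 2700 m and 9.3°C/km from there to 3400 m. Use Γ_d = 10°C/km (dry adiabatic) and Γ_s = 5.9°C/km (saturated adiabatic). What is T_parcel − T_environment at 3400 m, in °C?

-6.99°C (parcel cooler than environment)

Parcel:
  Dry to 1900 m: -10 × 1.5 km = -15°C, so T = 13.4°C.
  Saturated to 3400 m: -5.9 × 1.5 km = -8.85°C, so T = 4.55°C.
Environment:
  Environment, lower layer to 2700 m: -4.5 × 2.3 km = -10.35°C, so T = 18.05°C.
  Environment, upper layer to 3400 m: -9.3 × 0.7 km = -6.51°C, so T = 11.54°C.
T_parcel − T_env = 4.55 − 11.54 = -6.99°C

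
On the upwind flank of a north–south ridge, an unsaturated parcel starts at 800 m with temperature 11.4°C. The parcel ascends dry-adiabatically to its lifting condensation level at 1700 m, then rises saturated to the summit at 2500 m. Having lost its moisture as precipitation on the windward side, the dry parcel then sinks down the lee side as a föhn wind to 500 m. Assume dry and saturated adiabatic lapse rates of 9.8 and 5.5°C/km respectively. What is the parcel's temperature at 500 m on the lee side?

Dry to 1700 m: -9.8 × 0.9 km = -8.82°C, so T = 2.58°C.
Saturated to 2500 m: -5.5 × 0.8 km = -4.4°C, so T = -1.82°C.
Dry descent to 500 m: +9.8 × 2 km = +19.6°C, so T = 17.78°C.

17.78°C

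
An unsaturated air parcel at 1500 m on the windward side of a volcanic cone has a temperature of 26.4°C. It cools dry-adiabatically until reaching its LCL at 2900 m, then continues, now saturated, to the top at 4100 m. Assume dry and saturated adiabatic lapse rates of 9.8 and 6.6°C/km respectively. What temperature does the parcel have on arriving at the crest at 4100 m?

1500–2900 m, dry: Δz = 1.4 km ⇒ ΔT = -13.72°C; T = 12.68°C
2900–4100 m, saturated: Δz = 1.2 km ⇒ ΔT = -7.92°C; T = 4.76°C

4.76°C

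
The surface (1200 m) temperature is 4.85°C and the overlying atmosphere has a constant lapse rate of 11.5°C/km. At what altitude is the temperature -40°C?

Height above start = (4.85 − (-40)) / 11.5 = 3.9 km
Altitude = 1200 m + 3900 m = 5100 m

5100 m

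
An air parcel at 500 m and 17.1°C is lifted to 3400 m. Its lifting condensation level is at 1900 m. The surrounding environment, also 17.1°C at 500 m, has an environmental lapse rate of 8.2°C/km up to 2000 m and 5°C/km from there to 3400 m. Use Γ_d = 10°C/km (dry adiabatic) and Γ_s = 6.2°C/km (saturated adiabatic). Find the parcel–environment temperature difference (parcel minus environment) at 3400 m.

Parcel:
  500–1900 m, dry: Δz = 1.4 km ⇒ ΔT = -14°C; T = 3.1°C
  1900–3400 m, saturated: Δz = 1.5 km ⇒ ΔT = -9.3°C; T = -6.2°C
Environment:
  500–2000 m, environment, lower layer: Δz = 1.5 km ⇒ ΔT = -12.3°C; T = 4.8°C
  2000–3400 m, environment, upper layer: Δz = 1.4 km ⇒ ΔT = -7°C; T = -2.2°C
T_parcel − T_env = -6.2 − (-2.2) = -4°C

-4°C (parcel cooler than environment)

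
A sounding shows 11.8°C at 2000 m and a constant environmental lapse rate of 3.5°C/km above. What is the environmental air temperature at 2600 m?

From 2000 m to 2600 m (environmental): cools by 3.5 × 0.6 = 2.1°C, giving 9.7°C.

9.7°C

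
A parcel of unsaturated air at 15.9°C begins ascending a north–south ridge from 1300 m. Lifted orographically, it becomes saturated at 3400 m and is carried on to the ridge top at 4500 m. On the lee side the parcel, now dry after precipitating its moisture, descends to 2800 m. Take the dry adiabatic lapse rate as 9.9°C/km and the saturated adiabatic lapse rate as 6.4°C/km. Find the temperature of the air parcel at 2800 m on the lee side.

Dry to 3400 m: -9.9 × 2.1 km = -20.79°C, so T = -4.89°C.
Saturated to 4500 m: -6.4 × 1.1 km = -7.04°C, so T = -11.93°C.
Dry descent to 2800 m: +9.9 × 1.7 km = +16.83°C, so T = 4.9°C.

4.9°C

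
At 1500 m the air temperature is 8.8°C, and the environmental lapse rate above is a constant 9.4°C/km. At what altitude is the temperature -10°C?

Height above start = (8.8 − (-10)) / 9.4 = 2 km
Altitude = 1500 m + 2000 m = 3500 m

3500 m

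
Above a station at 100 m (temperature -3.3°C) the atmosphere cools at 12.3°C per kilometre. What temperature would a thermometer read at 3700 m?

Environmental to 3700 m: -12.3 × 3.6 km = -44.28°C, so T = -47.58°C.

-47.58°C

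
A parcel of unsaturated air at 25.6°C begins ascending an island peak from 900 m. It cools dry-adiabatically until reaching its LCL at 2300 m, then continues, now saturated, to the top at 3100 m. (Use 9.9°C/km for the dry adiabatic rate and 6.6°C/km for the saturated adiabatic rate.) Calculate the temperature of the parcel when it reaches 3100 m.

6.46°C

Dry to 2300 m: -9.9 × 1.4 km = -13.86°C, so T = 11.74°C.
Saturated to 3100 m: -6.6 × 0.8 km = -5.28°C, so T = 6.46°C.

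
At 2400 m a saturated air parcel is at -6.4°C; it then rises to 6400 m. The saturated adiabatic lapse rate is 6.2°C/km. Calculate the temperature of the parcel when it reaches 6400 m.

2400 → 6400 m (saturated adiabatic, 6.2°C/km): ΔT = -6.2 × 4 = -24.8°C → T = -31.2°C

-31.2°C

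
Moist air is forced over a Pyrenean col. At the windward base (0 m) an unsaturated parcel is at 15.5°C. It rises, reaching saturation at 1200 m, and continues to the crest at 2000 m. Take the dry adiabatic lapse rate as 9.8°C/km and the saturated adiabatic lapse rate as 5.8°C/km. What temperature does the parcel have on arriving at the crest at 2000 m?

Dry to 1200 m: -9.8 × 1.2 km = -11.76°C, so T = 3.74°C.
Saturated to 2000 m: -5.8 × 0.8 km = -4.64°C, so T = -0.9°C.

-0.9°C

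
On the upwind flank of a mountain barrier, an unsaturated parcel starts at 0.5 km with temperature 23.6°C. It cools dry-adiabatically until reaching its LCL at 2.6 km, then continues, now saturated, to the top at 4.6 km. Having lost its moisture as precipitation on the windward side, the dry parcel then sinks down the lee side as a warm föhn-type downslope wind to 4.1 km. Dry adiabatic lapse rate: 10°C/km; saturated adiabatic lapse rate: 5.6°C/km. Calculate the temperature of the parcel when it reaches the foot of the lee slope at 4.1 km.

From 500 m to 2600 m (dry): cools by 10 × 2.1 = 21°C, giving 2.6°C.
From 2600 m to 4600 m (saturated): cools by 5.6 × 2 = 11.2°C, giving -8.6°C.
From 4600 m to 4100 m (dry descent): warms by 10 × 0.5 = 5°C, giving -3.6°C.

-3.6°C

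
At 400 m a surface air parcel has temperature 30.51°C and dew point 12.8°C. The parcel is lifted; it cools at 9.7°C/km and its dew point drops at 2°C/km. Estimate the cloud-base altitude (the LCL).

T and T_d converge at 9.7 − 2 = 7.7°C per km
Height above start = (30.51 − 12.8) / 7.7 = 2.3 km
LCL altitude = 400 m + 2300 m = 2700 m

2700 m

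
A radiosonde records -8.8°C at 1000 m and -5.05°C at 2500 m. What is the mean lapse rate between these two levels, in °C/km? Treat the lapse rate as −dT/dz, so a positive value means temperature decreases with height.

Γ = −ΔT/Δz = (-8.8 − (-5.05)) / (2500 − 1000) m
  = -3.75°C / 1.5 km = -2.5°C/km

-2.5°C/km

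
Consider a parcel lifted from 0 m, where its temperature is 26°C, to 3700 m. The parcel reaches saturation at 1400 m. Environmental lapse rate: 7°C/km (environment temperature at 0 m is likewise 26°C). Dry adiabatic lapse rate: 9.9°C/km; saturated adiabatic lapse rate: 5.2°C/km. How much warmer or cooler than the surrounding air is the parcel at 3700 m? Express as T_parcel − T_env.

+0.08°C (parcel warmer than environment)

Parcel:
  0 → 1400 m (dry, 9.9°C/km): ΔT = -9.9 × 1.4 = -13.86°C → T = 12.14°C
  1400 → 3700 m (saturated, 5.2°C/km): ΔT = -5.2 × 2.3 = -11.96°C → T = 0.18°C
Environment:
  0 → 3700 m (environment, 7°C/km): ΔT = -7 × 3.7 = -25.9°C → T = 0.1°C
T_parcel − T_env = 0.18 − 0.1 = +0.08°C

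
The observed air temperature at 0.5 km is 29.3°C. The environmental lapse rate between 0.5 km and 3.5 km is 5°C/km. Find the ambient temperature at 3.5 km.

500–3500 m, environmental: Δz = 3 km ⇒ ΔT = -15°C; T = 14.3°C

14.3°C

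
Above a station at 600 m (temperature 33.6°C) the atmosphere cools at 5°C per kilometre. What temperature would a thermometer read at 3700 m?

Environmental to 3700 m: -5 × 3.1 km = -15.5°C, so T = 18.1°C.

18.1°C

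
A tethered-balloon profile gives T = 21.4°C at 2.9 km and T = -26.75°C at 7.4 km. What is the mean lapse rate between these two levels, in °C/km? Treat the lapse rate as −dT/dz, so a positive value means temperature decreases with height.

10.7°C/km

Γ = −ΔT/Δz = (21.4 − (-26.75)) / (7400 − 2900) m
  = 48.15°C / 4.5 km = 10.7°C/km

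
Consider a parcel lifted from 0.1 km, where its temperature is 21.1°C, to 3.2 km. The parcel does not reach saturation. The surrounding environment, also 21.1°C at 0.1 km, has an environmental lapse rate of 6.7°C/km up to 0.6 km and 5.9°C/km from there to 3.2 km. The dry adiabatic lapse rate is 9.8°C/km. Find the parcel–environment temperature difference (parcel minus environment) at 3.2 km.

-11.69°C (parcel cooler than environment)

Parcel:
  Dry to 3200 m: -9.8 × 3.1 km = -30.38°C, so T = -9.28°C.
Environment:
  Environment, lower layer to 600 m: -6.7 × 0.5 km = -3.35°C, so T = 17.75°C.
  Environment, upper layer to 3200 m: -5.9 × 2.6 km = -15.34°C, so T = 2.41°C.
T_parcel − T_env = -9.28 − 2.41 = -11.69°C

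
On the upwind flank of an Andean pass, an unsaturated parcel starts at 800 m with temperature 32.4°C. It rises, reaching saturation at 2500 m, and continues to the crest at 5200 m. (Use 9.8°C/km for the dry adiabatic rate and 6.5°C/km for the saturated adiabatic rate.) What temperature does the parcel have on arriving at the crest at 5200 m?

-1.81°C

From 800 m to 2500 m (dry): cools by 9.8 × 1.7 = 16.66°C, giving 15.74°C.
From 2500 m to 5200 m (saturated): cools by 6.5 × 2.7 = 17.55°C, giving -1.81°C.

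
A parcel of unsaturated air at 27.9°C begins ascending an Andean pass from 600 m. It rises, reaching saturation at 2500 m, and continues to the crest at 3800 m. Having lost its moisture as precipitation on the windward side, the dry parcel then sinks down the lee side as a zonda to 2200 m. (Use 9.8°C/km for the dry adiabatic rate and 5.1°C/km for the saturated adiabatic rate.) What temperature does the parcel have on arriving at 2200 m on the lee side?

Dry to 2500 m: -9.8 × 1.9 km = -18.62°C, so T = 9.28°C.
Saturated to 3800 m: -5.1 × 1.3 km = -6.63°C, so T = 2.65°C.
Dry descent to 2200 m: +9.8 × 1.6 km = +15.68°C, so T = 18.33°C.

18.33°C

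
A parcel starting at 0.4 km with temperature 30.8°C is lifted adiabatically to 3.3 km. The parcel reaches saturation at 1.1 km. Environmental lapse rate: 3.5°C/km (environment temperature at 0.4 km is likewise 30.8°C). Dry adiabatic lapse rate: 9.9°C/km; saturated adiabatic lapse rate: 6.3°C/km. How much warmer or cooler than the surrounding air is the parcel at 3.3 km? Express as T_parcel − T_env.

Parcel:
  400 → 1100 m (dry, 9.9°C/km): ΔT = -9.9 × 0.7 = -6.93°C → T = 23.87°C
  1100 → 3300 m (saturated, 6.3°C/km): ΔT = -6.3 × 2.2 = -13.86°C → T = 10.01°C
Environment:
  400 → 3300 m (environment, 3.5°C/km): ΔT = -3.5 × 2.9 = -10.15°C → T = 20.65°C
T_parcel − T_env = 10.01 − 20.65 = -10.64°C

-10.64°C (parcel cooler than environment)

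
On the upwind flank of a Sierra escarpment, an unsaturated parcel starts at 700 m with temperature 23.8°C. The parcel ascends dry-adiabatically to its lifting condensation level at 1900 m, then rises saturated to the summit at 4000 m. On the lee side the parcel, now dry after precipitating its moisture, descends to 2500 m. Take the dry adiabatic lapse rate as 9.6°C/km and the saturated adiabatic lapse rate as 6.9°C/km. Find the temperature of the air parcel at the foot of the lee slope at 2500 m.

Dry to 1900 m: -9.6 × 1.2 km = -11.52°C, so T = 12.28°C.
Saturated to 4000 m: -6.9 × 2.1 km = -14.49°C, so T = -2.21°C.
Dry descent to 2500 m: +9.6 × 1.5 km = +14.4°C, so T = 12.19°C.

12.19°C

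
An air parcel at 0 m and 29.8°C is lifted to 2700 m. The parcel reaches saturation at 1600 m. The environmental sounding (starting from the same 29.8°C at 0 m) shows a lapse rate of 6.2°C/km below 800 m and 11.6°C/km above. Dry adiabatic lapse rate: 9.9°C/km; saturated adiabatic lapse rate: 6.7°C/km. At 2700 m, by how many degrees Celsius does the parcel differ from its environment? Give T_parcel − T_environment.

+3.79°C (parcel warmer than environment)

Parcel:
  0 → 1600 m (dry, 9.9°C/km): ΔT = -9.9 × 1.6 = -15.84°C → T = 13.96°C
  1600 → 2700 m (saturated, 6.7°C/km): ΔT = -6.7 × 1.1 = -7.37°C → T = 6.59°C
Environment:
  0 → 800 m (environment, lower layer, 6.2°C/km): ΔT = -6.2 × 0.8 = -4.96°C → T = 24.84°C
  800 → 2700 m (environment, upper layer, 11.6°C/km): ΔT = -11.6 × 1.9 = -22.04°C → T = 2.8°C
T_parcel − T_env = 6.59 − 2.8 = +3.79°C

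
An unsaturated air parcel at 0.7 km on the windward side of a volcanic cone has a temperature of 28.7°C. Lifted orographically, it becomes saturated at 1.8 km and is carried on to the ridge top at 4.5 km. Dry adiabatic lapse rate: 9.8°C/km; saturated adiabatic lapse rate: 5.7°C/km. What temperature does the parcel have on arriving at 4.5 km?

700 → 1800 m (dry, 9.8°C/km): ΔT = -9.8 × 1.1 = -10.78°C → T = 17.92°C
1800 → 4500 m (saturated, 5.7°C/km): ΔT = -5.7 × 2.7 = -15.39°C → T = 2.53°C

2.53°C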